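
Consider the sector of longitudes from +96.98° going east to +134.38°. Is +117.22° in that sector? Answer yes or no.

Band width going east from +96.98° to +134.38°: ((134.38 − 96.98) mod 360) = 37.40°.
Offset of +117.22° east of the west edge: ((117.22 − 96.98) mod 360) = 20.24°.
20.24° ≤ 37.40° ⇒ inside.

Yes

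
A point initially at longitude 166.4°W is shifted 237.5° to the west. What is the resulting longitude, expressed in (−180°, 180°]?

Start at -166.4°; shift −237.5° → -403.9°.
-403.9° lies outside (−180°, 180°]; add 360° → -43.9°.

43.9°W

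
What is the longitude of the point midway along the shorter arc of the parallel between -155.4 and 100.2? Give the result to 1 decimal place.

Signed shortest Δλ from -155.4° to +100.2° is -104.4°.
Midpoint longitude = -155.4° + (-104.4°)/2 = -155.4° − 52.2° = -207.6°.
Normalise into (−180°, 180°]: +152.4°.
(The naïve average (-155.4 + +100.2)/2 = -27.6° is on the wrong side of the globe.)

+152.4°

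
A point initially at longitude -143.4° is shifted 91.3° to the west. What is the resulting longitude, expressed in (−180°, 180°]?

+125.3°

Start at -143.4°; shift −91.3° → -234.7°.
-234.7° lies outside (−180°, 180°]; add 360° → +125.3°.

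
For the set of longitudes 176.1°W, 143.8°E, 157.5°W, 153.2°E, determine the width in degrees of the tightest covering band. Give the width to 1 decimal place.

58.7°

Sort the longitudes: -176.1°, -157.5°, +143.8°, +153.2°.
Eastward gaps between consecutive values (wrapping around): 18.6°, 301.3°, 9.4°, 30.7°.
Largest gap = 301.3° ⇒ minimal covering band is its complement: 360° − 301.3° = 58.7°.
Band runs from +143.8° eastward to -157.5°, crossing the antimeridian.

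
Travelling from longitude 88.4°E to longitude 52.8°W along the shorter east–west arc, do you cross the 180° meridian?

No

Signed shortest Δλ = ((-52.8 − 88.4 + 180) mod 360) − 180 = -141.2°.
Going west by 141.2° from +88.4° reaches -52.8° without touching 180°.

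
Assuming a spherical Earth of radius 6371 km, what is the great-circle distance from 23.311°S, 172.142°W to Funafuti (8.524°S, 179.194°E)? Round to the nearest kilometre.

Δλ = 179.194 − -172.142 = 351.336°; wrapped into (−180°, 180°]: -8.664°.
Δφ = -8.524 − -23.311 = 14.787°.
a = sin²(Δφ/2) + cos φ₁ · cos φ₂ · sin²(Δλ/2) = 0.021741.
c = 2·atan2(√a, √(1−a)) = 0.29598 rad → d = 6371·c ≈ 1885.68 km.

1886 km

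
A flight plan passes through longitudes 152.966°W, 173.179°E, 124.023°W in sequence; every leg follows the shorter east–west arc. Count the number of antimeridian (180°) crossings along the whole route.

2

Leg 1: -152.966° → +173.179°, shortest Δλ = -33.855° (west) — crosses 180°.
Leg 2: +173.179° → -124.023°, shortest Δλ = 62.798° (east) — crosses 180°.
Total crossings: 2.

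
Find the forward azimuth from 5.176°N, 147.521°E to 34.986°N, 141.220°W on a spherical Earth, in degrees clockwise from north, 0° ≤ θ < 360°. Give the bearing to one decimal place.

54.8°

Δλ = -141.220 − 147.521 = -288.741°; wrapped into (−180°, 180°]: 71.259°.
θ = atan2( sin Δλ · cos φ₂ , cos φ₁ · sin φ₂ − sin φ₁ · cos φ₂ · cos Δλ )
  = atan2(0.77585, 0.54729) = 54.801° → normalised to [0°, 360°): 54.801°.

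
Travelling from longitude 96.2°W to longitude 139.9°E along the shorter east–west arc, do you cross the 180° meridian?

Naïve |139.9 − -96.2| = 236.1° > 180°, so the shorter arc goes the other way round — across 180°.
Signed shortest Δλ = ((139.9 − -96.2 + 180) mod 360) − 180 = -123.9°.
Going west by 123.9° from -96.2° passes through 180° before reaching +139.9°.

Yes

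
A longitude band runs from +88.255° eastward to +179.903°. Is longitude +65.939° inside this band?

Band width going east from +88.255° to +179.903°: ((179.903 − 88.255) mod 360) = 91.648°.
Offset of +65.939° east of the west edge: ((65.939 − 88.255) mod 360) = 337.684°.
337.684° > 91.648° ⇒ outside.

No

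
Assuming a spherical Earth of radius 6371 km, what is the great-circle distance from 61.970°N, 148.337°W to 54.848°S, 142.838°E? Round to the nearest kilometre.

Δλ = 142.838 − -148.337 = 291.175°; wrapped into (−180°, 180°]: -68.825°.
Δφ = -54.848 − 61.970 = -116.818°.
a = sin²(Δφ/2) + cos φ₁ · cos φ₂ · sin²(Δλ/2) = 0.811994.
c = 2·atan2(√a, √(1−a)) = 2.24463 rad → d = 6371·c ≈ 14300.56 km.

14301 km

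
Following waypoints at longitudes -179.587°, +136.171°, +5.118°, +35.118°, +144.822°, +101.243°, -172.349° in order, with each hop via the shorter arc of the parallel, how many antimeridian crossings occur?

Leg 1: -179.587° → +136.171°, shortest Δλ = -44.242° (west) — crosses 180°.
Leg 2: +136.171° → +5.118°, shortest Δλ = -131.053° (west) — does not cross 180°.
Leg 3: +5.118° → +35.118°, shortest Δλ = 30.0° (east) — does not cross 180°.
Leg 4: +35.118° → +144.822°, shortest Δλ = 109.704° (east) — does not cross 180°.
Leg 5: +144.822° → +101.243°, shortest Δλ = -43.579° (west) — does not cross 180°.
Leg 6: +101.243° → -172.349°, shortest Δλ = 86.408° (east) — crosses 180°.
Total crossings: 2.

2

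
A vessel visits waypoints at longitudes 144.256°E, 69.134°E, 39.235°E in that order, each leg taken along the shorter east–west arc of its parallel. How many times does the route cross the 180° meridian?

Leg 1: +144.256° → +69.134°, shortest Δλ = -75.122° (west) — does not cross 180°.
Leg 2: +69.134° → +39.235°, shortest Δλ = -29.899° (west) — does not cross 180°.
Total crossings: 0.

0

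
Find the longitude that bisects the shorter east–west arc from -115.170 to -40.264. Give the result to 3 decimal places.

-77.717°

Signed shortest Δλ from -115.170° to -40.264° is +74.906°.
Midpoint longitude = -115.170° + (+74.906°)/2 = -115.170° + 37.453° = -77.717°.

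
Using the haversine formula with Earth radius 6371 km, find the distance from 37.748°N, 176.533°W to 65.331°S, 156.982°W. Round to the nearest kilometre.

11587 km

Δλ = -156.982 − -176.533 = 19.551°.
Δφ = -65.331 − 37.748 = -103.079°.
a = sin²(Δφ/2) + cos φ₁ · cos φ₂ · sin²(Δλ/2) = 0.622661.
c = 2·atan2(√a, √(1−a)) = 1.81865 rad → d = 6371·c ≈ 11586.61 km.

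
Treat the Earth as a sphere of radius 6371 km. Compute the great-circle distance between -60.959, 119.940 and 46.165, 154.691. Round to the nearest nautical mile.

6650 nmi

Δλ = 154.691 − 119.940 = 34.751°.
Δφ = 46.165 − -60.959 = 107.124°.
a = sin²(Δφ/2) + cos φ₁ · cos φ₂ · sin²(Δλ/2) = 0.677204.
c = 2·atan2(√a, √(1−a)) = 1.93308 rad → d = 6371·c ≈ 12315.63 km ≈ 6649.91 nmi.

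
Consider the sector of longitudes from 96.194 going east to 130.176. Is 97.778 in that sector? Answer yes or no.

Yes

Band width going east from +96.194° to +130.176°: ((130.176 − 96.194) mod 360) = 33.982°.
Offset of +97.778° east of the west edge: ((97.778 − 96.194) mod 360) = 1.584°.
1.584° ≤ 33.982° ⇒ inside.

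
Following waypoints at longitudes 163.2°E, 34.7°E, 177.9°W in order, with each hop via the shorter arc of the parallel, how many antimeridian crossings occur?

1

Leg 1: +163.2° → +34.7°, shortest Δλ = -128.5° (west) — does not cross 180°.
Leg 2: +34.7° → -177.9°, shortest Δλ = 147.4° (east) — crosses 180°.
Total crossings: 1.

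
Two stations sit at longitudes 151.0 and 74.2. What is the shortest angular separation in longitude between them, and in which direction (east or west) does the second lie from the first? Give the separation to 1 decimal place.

76.8° west

Raw difference: 74.2 − 151.0 = -76.8°.
Normalise into (−180°, 180°]: -76.8° stays -76.8°.
Negative ⇒ the second point lies to the west; separation 76.8°.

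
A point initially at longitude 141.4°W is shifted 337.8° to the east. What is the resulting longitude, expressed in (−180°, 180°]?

163.6°W

Start at -141.4°; shift +337.8° → +196.4°.
+196.4° lies outside (−180°, 180°]; subtract 360° → -163.6°.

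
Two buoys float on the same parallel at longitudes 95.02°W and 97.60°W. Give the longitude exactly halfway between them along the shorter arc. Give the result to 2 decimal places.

Signed shortest Δλ from -95.02° to -97.60° is -2.58°.
Midpoint longitude = -95.02° + (-2.58°)/2 = -95.02° − 1.29° = -96.31°.

96.31°W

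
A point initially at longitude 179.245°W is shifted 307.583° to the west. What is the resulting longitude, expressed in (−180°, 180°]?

Start at -179.245°; shift −307.583° → -486.828°.
-486.828° lies outside (−180°, 180°]; add 360° → -126.828°.

126.828°W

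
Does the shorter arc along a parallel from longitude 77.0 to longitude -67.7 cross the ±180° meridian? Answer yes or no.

No

Signed shortest Δλ = ((-67.7 − 77.0 + 180) mod 360) − 180 = -144.7°.
Going west by 144.7° from +77.0° reaches -67.7° without touching 180°.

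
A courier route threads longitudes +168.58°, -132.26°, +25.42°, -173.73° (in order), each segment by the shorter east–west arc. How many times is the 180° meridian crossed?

2

Leg 1: +168.58° → -132.26°, shortest Δλ = 59.16° (east) — crosses 180°.
Leg 2: -132.26° → +25.42°, shortest Δλ = 157.68° (east) — does not cross 180°.
Leg 3: +25.42° → -173.73°, shortest Δλ = 160.85° (east) — crosses 180°.
Total crossings: 2.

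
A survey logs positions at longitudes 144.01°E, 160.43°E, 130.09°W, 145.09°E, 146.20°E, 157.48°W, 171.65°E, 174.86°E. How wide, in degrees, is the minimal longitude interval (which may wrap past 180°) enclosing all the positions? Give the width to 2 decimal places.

85.90°

Sort the longitudes: -157.48°, -130.09°, +144.01°, +145.09°, +146.20°, +160.43°, +171.65°, +174.86°.
Eastward gaps between consecutive values (wrapping around): 27.39°, 274.10°, 1.08°, 1.11°, 14.23°, 11.22°, 3.21°, 27.66°.
Largest gap = 274.10° ⇒ minimal covering band is its complement: 360° − 274.10° = 85.90°.
Band runs from +144.01° eastward to -130.09°, crossing the antimeridian.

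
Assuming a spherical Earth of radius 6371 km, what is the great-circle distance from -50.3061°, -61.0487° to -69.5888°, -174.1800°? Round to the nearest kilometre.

Δλ = -174.1800 − -61.0487 = -113.1313°.
Δφ = -69.5888 − -50.3061 = -19.2827°.
a = sin²(Δφ/2) + cos φ₁ · cos φ₂ · sin²(Δλ/2) = 0.183174.
c = 2·atan2(√a, √(1−a)) = 0.88453 rad → d = 6371·c ≈ 5635.35 km.

5635 km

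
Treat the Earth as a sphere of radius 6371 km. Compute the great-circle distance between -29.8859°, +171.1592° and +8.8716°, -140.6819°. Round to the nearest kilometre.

6711 km

Δλ = -140.6819 − 171.1592 = -311.8411°; wrapped into (−180°, 180°]: 48.1589°.
Δφ = 8.8716 − -29.8859 = 38.7575°.
a = sin²(Δφ/2) + cos φ₁ · cos φ₂ · sin²(Δλ/2) = 0.252702.
c = 2·atan2(√a, √(1−a)) = 1.05343 rad → d = 6371·c ≈ 6711.38 km.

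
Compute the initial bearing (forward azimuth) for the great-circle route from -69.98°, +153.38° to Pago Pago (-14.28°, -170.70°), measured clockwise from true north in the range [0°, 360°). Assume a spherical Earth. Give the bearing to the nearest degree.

Δλ = -170.70 − 153.38 = -324.08°; wrapped into (−180°, 180°]: 35.92°.
θ = atan2( sin Δλ · cos φ₂ , cos φ₁ · sin φ₂ − sin φ₁ · cos φ₂ · cos Δλ )
  = atan2(0.56853, 0.65295) = 41.046° → normalised to [0°, 360°): 41.046°.

41°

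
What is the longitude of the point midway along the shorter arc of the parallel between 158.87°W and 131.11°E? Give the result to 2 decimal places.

166.12°E

Signed shortest Δλ from -158.87° to +131.11° is -70.02°.
Midpoint longitude = -158.87° + (-70.02°)/2 = -158.87° − 35.01° = -193.88°.
Normalise into (−180°, 180°]: +166.12°.
(The naïve average (-158.87 + +131.11)/2 = -13.88° is on the wrong side of the globe.)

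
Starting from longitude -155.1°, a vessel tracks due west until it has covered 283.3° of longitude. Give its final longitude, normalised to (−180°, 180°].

-78.4°

Start at -155.1°; shift −283.3° → -438.4°.
-438.4° lies outside (−180°, 180°]; add 360° → -78.4°.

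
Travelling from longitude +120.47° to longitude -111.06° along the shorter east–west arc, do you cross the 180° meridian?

Naïve |-111.06 − 120.47| = 231.53° > 180°, so the shorter arc goes the other way round — across 180°.
Signed shortest Δλ = ((-111.06 − 120.47 + 180) mod 360) − 180 = 128.47°.
Going east by 128.47° from +120.47° passes through 180° before reaching -111.06°.

Yes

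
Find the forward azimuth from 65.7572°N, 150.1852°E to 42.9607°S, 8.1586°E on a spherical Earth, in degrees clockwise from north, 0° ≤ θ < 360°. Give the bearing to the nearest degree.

Δλ = 8.1586 − 150.1852 = -142.0266°.
θ = atan2( sin Δλ · cos φ₂ , cos φ₁ · sin φ₂ − sin φ₁ · cos φ₂ · cos Δλ )
  = atan2(-0.45029, 0.24619) = -61.332° → normalised to [0°, 360°): 298.668°.

299°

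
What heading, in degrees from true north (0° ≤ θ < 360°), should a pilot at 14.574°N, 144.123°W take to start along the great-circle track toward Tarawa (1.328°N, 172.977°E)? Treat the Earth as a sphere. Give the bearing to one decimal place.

Δλ = 172.977 − -144.123 = 317.100°; wrapped into (−180°, 180°]: -42.900°.
θ = atan2( sin Δλ · cos φ₂ , cos φ₁ · sin φ₂ − sin φ₁ · cos φ₂ · cos Δλ )
  = atan2(-0.68054, -0.16185) = -103.378° → normalised to [0°, 360°): 256.622°.

256.6°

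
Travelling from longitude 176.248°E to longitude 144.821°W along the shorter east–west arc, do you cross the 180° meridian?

Naïve |-144.821 − 176.248| = 321.069° > 180°, so the shorter arc goes the other way round — across 180°.
Signed shortest Δλ = ((-144.821 − 176.248 + 180) mod 360) − 180 = 38.931°.
Going east by 38.931° from +176.248° passes through 180° before reaching -144.821°.

Yes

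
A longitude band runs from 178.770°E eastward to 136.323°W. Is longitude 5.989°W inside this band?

No

Band width going east from +178.770° to -136.323°: ((-136.323 − 178.770) mod 360) = 44.907°.
Offset of -5.989° east of the west edge: ((-5.989 − 178.770) mod 360) = 175.241°.
175.241° > 44.907° ⇒ outside.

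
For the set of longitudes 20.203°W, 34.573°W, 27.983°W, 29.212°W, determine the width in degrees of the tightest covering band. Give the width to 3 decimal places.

14.370°

Sort the longitudes: -34.573°, -29.212°, -27.983°, -20.203°.
Eastward gaps between consecutive values (wrapping around): 5.361°, 1.229°, 7.780°, 345.630°.
Largest gap = 345.630° ⇒ minimal covering band is its complement: 360° − 345.630° = 14.370°.
Band runs from -34.573° eastward to -20.203°.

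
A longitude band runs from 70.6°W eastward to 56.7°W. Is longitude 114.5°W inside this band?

Band width going east from -70.6° to -56.7°: ((-56.7 − -70.6) mod 360) = 13.9°.
Offset of -114.5° east of the west edge: ((-114.5 − -70.6) mod 360) = 316.1°.
316.1° > 13.9° ⇒ outside.

No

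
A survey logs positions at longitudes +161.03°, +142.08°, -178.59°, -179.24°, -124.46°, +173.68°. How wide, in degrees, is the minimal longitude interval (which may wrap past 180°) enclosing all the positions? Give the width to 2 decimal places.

93.46°

Sort the longitudes: -179.24°, -178.59°, -124.46°, +142.08°, +161.03°, +173.68°.
Eastward gaps between consecutive values (wrapping around): 0.65°, 54.13°, 266.54°, 18.95°, 12.65°, 7.08°.
Largest gap = 266.54° ⇒ minimal covering band is its complement: 360° − 266.54° = 93.46°.
Band runs from +142.08° eastward to -124.46°, crossing the antimeridian.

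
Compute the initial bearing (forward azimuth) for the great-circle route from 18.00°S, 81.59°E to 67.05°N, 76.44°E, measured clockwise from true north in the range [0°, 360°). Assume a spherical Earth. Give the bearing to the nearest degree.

358°

Δλ = 76.44 − 81.59 = -5.15°.
θ = atan2( sin Δλ · cos φ₂ , cos φ₁ · sin φ₂ − sin φ₁ · cos φ₂ · cos Δλ )
  = atan2(-0.03500, 0.99578) = -2.013° → normalised to [0°, 360°): 357.987°.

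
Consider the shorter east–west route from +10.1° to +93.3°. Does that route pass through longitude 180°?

No

Signed shortest Δλ = ((93.3 − 10.1 + 180) mod 360) − 180 = 83.2°.
Going east by 83.2° from +10.1° reaches +93.3° without touching 180°.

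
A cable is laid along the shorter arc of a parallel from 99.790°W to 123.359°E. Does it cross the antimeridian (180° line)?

Yes

Naïve |123.359 − -99.790| = 223.149° > 180°, so the shorter arc goes the other way round — across 180°.
Signed shortest Δλ = ((123.359 − -99.790 + 180) mod 360) − 180 = -136.851°.
Going west by 136.851° from -99.790° passes through 180° before reaching +123.359°.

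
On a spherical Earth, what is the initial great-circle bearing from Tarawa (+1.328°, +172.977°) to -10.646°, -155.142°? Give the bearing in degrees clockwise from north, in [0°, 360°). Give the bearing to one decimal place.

Δλ = -155.142 − 172.977 = -328.119°; wrapped into (−180°, 180°]: 31.881°.
θ = atan2( sin Δλ · cos φ₂ , cos φ₁ · sin φ₂ − sin φ₁ · cos φ₂ · cos Δλ )
  = atan2(0.51907, -0.20403) = 111.459° → normalised to [0°, 360°): 111.459°.

111.5°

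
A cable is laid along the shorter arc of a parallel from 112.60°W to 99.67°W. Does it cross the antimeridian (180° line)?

Signed shortest Δλ = ((-99.67 − -112.60 + 180) mod 360) − 180 = 12.93°.
Going east by 12.93° from -112.60° reaches -99.67° without touching 180°.

No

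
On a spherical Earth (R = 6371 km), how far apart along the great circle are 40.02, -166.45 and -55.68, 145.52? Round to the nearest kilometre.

Δλ = 145.52 − -166.45 = 311.97°; wrapped into (−180°, 180°]: -48.03°.
Δφ = -55.68 − 40.02 = -95.70°.
a = sin²(Δφ/2) + cos φ₁ · cos φ₂ · sin²(Δλ/2) = 0.621175.
c = 2·atan2(√a, √(1−a)) = 1.81558 rad → d = 6371·c ≈ 11567.09 km.

11567 km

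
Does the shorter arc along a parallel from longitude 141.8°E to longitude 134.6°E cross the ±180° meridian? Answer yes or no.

Signed shortest Δλ = ((134.6 − 141.8 + 180) mod 360) − 180 = -7.2°.
Going west by 7.2° from +141.8° reaches +134.6° without touching 180°.

No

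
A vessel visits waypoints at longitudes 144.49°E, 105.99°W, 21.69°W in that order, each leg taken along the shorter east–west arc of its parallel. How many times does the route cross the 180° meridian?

Leg 1: +144.49° → -105.99°, shortest Δλ = 109.52° (east) — crosses 180°.
Leg 2: -105.99° → -21.69°, shortest Δλ = 84.3° (east) — does not cross 180°.
Total crossings: 1.

1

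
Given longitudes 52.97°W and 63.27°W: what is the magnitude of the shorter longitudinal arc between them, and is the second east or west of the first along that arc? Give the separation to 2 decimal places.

10.30° west

Raw difference: -63.27 − -52.97 = -10.3°.
Normalise into (−180°, 180°]: -10.3° stays -10.3°.
Negative ⇒ the second point lies to the west; separation 10.30°.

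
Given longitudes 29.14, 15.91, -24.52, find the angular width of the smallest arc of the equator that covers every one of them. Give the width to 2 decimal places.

53.66°

Sort the longitudes: -24.52°, +15.91°, +29.14°.
Eastward gaps between consecutive values (wrapping around): 40.43°, 13.23°, 306.34°.
Largest gap = 306.34° ⇒ minimal covering band is its complement: 360° − 306.34° = 53.66°.
Band runs from -24.52° eastward to +29.14°.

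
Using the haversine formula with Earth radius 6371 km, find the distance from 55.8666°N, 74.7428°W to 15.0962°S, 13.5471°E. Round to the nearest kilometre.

Δλ = 13.5471 − -74.7428 = 88.2899°.
Δφ = -15.0962 − 55.8666 = -70.9628°.
a = sin²(Δφ/2) + cos φ₁ · cos φ₂ · sin²(Δλ/2) = 0.599704.
c = 2·atan2(√a, √(1−a)) = 1.77155 rad → d = 6371·c ≈ 11286.54 km.

11287 km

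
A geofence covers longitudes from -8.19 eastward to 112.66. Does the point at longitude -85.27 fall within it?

Band width going east from -8.19° to +112.66°: ((112.66 − -8.19) mod 360) = 120.85°.
Offset of -85.27° east of the west edge: ((-85.27 − -8.19) mod 360) = 282.92°.
282.92° > 120.85° ⇒ outside.

No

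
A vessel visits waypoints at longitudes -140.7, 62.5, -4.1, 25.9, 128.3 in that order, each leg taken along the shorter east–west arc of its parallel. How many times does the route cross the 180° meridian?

Leg 1: -140.7° → +62.5°, shortest Δλ = -156.8° (west) — crosses 180°.
Leg 2: +62.5° → -4.1°, shortest Δλ = -66.6° (west) — does not cross 180°.
Leg 3: -4.1° → +25.9°, shortest Δλ = 30.0° (east) — does not cross 180°.
Leg 4: +25.9° → +128.3°, shortest Δλ = 102.4° (east) — does not cross 180°.
Total crossings: 1.

1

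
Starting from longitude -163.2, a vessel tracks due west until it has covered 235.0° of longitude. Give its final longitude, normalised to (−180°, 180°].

Start at -163.2°; shift −235.0° → -398.2°.
-398.2° lies outside (−180°, 180°]; add 360° → -38.2°.

-38.2°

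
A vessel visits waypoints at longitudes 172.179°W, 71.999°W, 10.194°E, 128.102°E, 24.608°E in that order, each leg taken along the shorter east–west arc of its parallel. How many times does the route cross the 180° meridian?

Leg 1: -172.179° → -71.999°, shortest Δλ = 100.18° (east) — does not cross 180°.
Leg 2: -71.999° → +10.194°, shortest Δλ = 82.193° (east) — does not cross 180°.
Leg 3: +10.194° → +128.102°, shortest Δλ = 117.908° (east) — does not cross 180°.
Leg 4: +128.102° → +24.608°, shortest Δλ = -103.494° (west) — does not cross 180°.
Total crossings: 0.

0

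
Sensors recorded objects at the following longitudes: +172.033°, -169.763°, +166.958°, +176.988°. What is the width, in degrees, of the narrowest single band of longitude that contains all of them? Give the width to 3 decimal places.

23.279°

Sort the longitudes: -169.763°, +166.958°, +172.033°, +176.988°.
Eastward gaps between consecutive values (wrapping around): 336.721°, 5.075°, 4.955°, 13.249°.
Largest gap = 336.721° ⇒ minimal covering band is its complement: 360° − 336.721° = 23.279°.
Band runs from +166.958° eastward to -169.763°, crossing the antimeridian.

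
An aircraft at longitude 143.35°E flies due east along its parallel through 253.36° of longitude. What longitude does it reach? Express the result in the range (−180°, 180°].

36.71°E

Start at +143.35°; shift +253.36° → +396.71°.
+396.71° lies outside (−180°, 180°]; subtract 360° → +36.71°.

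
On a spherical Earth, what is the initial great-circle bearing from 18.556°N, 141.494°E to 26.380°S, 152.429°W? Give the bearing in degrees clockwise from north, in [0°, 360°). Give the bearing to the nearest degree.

Δλ = -152.429 − 141.494 = -293.923°; wrapped into (−180°, 180°]: 66.077°.
θ = atan2( sin Δλ · cos φ₂ , cos φ₁ · sin φ₂ − sin φ₁ · cos φ₂ · cos Δλ )
  = atan2(0.81890, -0.53683) = 123.247° → normalised to [0°, 360°): 123.247°.

123°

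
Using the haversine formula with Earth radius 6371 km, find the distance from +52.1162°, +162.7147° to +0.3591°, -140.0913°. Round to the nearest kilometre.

Δλ = -140.0913 − 162.7147 = -302.8060°; wrapped into (−180°, 180°]: 57.1940°.
Δφ = 0.3591 − 52.1162 = -51.7571°.
a = sin²(Δφ/2) + cos φ₁ · cos φ₂ · sin²(Δλ/2) = 0.331182.
c = 2·atan2(√a, √(1−a)) = 1.22639 rad → d = 6371·c ≈ 7813.34 km.

7813 km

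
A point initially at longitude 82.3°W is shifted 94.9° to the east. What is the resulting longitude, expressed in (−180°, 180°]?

Start at -82.3°; shift +94.9° → +12.6°.
+12.6° already lies in (−180°, 180°].

12.6°E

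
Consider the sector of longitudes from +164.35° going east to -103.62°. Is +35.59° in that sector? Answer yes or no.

Band width going east from +164.35° to -103.62°: ((-103.62 − 164.35) mod 360) = 92.03°.
Offset of +35.59° east of the west edge: ((35.59 − 164.35) mod 360) = 231.24°.
231.24° > 92.03° ⇒ outside.

No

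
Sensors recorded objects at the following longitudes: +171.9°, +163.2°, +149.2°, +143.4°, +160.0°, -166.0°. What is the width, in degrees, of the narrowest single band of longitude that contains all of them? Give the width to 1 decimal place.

Sort the longitudes: -166.0°, +143.4°, +149.2°, +160.0°, +163.2°, +171.9°.
Eastward gaps between consecutive values (wrapping around): 309.4°, 5.8°, 10.8°, 3.2°, 8.7°, 22.1°.
Largest gap = 309.4° ⇒ minimal covering band is its complement: 360° − 309.4° = 50.6°.
Band runs from +143.4° eastward to -166.0°, crossing the antimeridian.

50.6°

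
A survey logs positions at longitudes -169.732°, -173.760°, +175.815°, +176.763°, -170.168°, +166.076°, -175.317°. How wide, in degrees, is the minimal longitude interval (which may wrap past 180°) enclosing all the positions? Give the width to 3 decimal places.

Sort the longitudes: -175.317°, -173.760°, -170.168°, -169.732°, +166.076°, +175.815°, +176.763°.
Eastward gaps between consecutive values (wrapping around): 1.557°, 3.592°, 0.436°, 335.808°, 9.739°, 0.948°, 7.920°.
Largest gap = 335.808° ⇒ minimal covering band is its complement: 360° − 335.808° = 24.192°.
Band runs from +166.076° eastward to -169.732°, crossing the antimeridian.

24.192°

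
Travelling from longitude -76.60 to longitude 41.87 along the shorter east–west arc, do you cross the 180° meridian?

Signed shortest Δλ = ((41.87 − -76.60 + 180) mod 360) − 180 = 118.47°.
Going east by 118.47° from -76.60° reaches +41.87° without touching 180°.

No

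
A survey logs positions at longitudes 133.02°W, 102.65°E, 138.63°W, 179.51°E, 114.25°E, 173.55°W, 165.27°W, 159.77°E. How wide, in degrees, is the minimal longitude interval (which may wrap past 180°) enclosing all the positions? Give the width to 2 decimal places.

Sort the longitudes: -173.55°, -165.27°, -138.63°, -133.02°, +102.65°, +114.25°, +159.77°, +179.51°.
Eastward gaps between consecutive values (wrapping around): 8.28°, 26.64°, 5.61°, 235.67°, 11.60°, 45.52°, 19.74°, 6.94°.
Largest gap = 235.67° ⇒ minimal covering band is its complement: 360° − 235.67° = 124.33°.
Band runs from +102.65° eastward to -133.02°, crossing the antimeridian.

124.33°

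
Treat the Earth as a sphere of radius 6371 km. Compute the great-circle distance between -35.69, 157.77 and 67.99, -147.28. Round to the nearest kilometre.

Δλ = -147.28 − 157.77 = -305.05°; wrapped into (−180°, 180°]: 54.95°.
Δφ = 67.99 − -35.69 = 103.68°.
a = sin²(Δφ/2) + cos φ₁ · cos φ₂ · sin²(Δλ/2) = 0.683038.
c = 2·atan2(√a, √(1−a)) = 1.94559 rad → d = 6371·c ≈ 12395.33 km.

12395 km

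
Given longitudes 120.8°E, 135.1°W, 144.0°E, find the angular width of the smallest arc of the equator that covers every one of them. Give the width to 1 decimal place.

104.1°

Sort the longitudes: -135.1°, +120.8°, +144.0°.
Eastward gaps between consecutive values (wrapping around): 255.9°, 23.2°, 80.9°.
Largest gap = 255.9° ⇒ minimal covering band is its complement: 360° − 255.9° = 104.1°.
Band runs from +120.8° eastward to -135.1°, crossing the antimeridian.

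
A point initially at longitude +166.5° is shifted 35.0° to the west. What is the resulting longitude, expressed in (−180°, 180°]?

+131.5°

Start at +166.5°; shift −35.0° → +131.5°.
+131.5° already lies in (−180°, 180°].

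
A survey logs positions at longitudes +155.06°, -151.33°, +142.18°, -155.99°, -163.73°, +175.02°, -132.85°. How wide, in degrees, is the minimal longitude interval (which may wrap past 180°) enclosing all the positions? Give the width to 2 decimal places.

Sort the longitudes: -163.73°, -155.99°, -151.33°, -132.85°, +142.18°, +155.06°, +175.02°.
Eastward gaps between consecutive values (wrapping around): 7.74°, 4.66°, 18.48°, 275.03°, 12.88°, 19.96°, 21.25°.
Largest gap = 275.03° ⇒ minimal covering band is its complement: 360° − 275.03° = 84.97°.
Band runs from +142.18° eastward to -132.85°, crossing the antimeridian.

84.97°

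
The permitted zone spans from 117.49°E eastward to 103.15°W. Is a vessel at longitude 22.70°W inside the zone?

No

Band width going east from +117.49° to -103.15°: ((-103.15 − 117.49) mod 360) = 139.36°.
Offset of -22.70° east of the west edge: ((-22.70 − 117.49) mod 360) = 219.81°.
219.81° > 139.36° ⇒ outside.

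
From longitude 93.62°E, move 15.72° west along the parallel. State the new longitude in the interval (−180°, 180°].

77.90°E

Start at +93.62°; shift −15.72° → +77.90°.
+77.90° already lies in (−180°, 180°].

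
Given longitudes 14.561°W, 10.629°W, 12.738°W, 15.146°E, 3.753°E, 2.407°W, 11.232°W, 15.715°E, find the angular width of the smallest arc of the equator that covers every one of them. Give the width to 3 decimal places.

Sort the longitudes: -14.561°, -12.738°, -11.232°, -10.629°, -2.407°, +3.753°, +15.146°, +15.715°.
Eastward gaps between consecutive values (wrapping around): 1.823°, 1.506°, 0.603°, 8.222°, 6.160°, 11.393°, 0.569°, 329.724°.
Largest gap = 329.724° ⇒ minimal covering band is its complement: 360° − 329.724° = 30.276°.
Band runs from -14.561° eastward to +15.715°.

30.276°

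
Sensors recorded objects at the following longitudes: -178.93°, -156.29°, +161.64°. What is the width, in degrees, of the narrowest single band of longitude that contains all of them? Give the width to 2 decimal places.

42.07°

Sort the longitudes: -178.93°, -156.29°, +161.64°.
Eastward gaps between consecutive values (wrapping around): 22.64°, 317.93°, 19.43°.
Largest gap = 317.93° ⇒ minimal covering band is its complement: 360° − 317.93° = 42.07°.
Band runs from +161.64° eastward to -156.29°, crossing the antimeridian.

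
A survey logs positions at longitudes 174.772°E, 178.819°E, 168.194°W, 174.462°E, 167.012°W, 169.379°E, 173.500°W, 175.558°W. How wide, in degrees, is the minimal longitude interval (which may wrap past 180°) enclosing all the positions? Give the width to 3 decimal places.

Sort the longitudes: -175.558°, -173.500°, -168.194°, -167.012°, +169.379°, +174.462°, +174.772°, +178.819°.
Eastward gaps between consecutive values (wrapping around): 2.058°, 5.306°, 1.182°, 336.391°, 5.083°, 0.310°, 4.047°, 5.623°.
Largest gap = 336.391° ⇒ minimal covering band is its complement: 360° − 336.391° = 23.609°.
Band runs from +169.379° eastward to -167.012°, crossing the antimeridian.

23.609°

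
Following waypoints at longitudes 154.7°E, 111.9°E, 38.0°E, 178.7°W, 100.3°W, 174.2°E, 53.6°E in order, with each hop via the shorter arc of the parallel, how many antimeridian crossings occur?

Leg 1: +154.7° → +111.9°, shortest Δλ = -42.8° (west) — does not cross 180°.
Leg 2: +111.9° → +38.0°, shortest Δλ = -73.9° (west) — does not cross 180°.
Leg 3: +38.0° → -178.7°, shortest Δλ = 143.3° (east) — crosses 180°.
Leg 4: -178.7° → -100.3°, shortest Δλ = 78.4° (east) — does not cross 180°.
Leg 5: -100.3° → +174.2°, shortest Δλ = -85.5° (west) — crosses 180°.
Leg 6: +174.2° → +53.6°, shortest Δλ = -120.6° (west) — does not cross 180°.
Total crossings: 2.

2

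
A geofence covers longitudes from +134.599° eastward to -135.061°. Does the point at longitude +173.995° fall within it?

Band width going east from +134.599° to -135.061°: ((-135.061 − 134.599) mod 360) = 90.340°.
Offset of +173.995° east of the west edge: ((173.995 − 134.599) mod 360) = 39.396°.
39.396° ≤ 90.340° ⇒ inside.

Yes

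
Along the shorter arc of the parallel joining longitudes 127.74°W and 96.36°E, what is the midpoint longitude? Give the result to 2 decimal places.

164.31°E

Signed shortest Δλ from -127.74° to +96.36° is -135.90°.
Midpoint longitude = -127.74° + (-135.90°)/2 = -127.74° − 67.95° = -195.69°.
Normalise into (−180°, 180°]: +164.31°.
(The naïve average (-127.74 + +96.36)/2 = -15.69° is on the wrong side of the globe.)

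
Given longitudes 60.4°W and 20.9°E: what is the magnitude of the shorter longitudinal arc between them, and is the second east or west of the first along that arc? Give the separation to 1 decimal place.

Raw difference: 20.9 − -60.4 = 81.3°.
Normalise into (−180°, 180°]: 81.3° stays 81.3°.
Positive ⇒ the second point lies to the east; separation 81.3°.

81.3° east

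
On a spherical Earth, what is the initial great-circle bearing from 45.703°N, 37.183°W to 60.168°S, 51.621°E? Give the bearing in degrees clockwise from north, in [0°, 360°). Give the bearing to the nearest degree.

141°

Δλ = 51.621 − -37.183 = 88.804°.
θ = atan2( sin Δλ · cos φ₂ , cos φ₁ · sin φ₂ − sin φ₁ · cos φ₂ · cos Δλ )
  = atan2(0.49735, -0.61327) = 140.958° → normalised to [0°, 360°): 140.958°.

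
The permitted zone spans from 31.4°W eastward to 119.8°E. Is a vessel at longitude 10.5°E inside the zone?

Yes

Band width going east from -31.4° to +119.8°: ((119.8 − -31.4) mod 360) = 151.2°.
Offset of +10.5° east of the west edge: ((10.5 − -31.4) mod 360) = 41.9°.
41.9° ≤ 151.2° ⇒ inside.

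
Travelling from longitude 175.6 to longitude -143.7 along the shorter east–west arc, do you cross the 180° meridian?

Yes

Naïve |-143.7 − 175.6| = 319.3° > 180°, so the shorter arc goes the other way round — across 180°.
Signed shortest Δλ = ((-143.7 − 175.6 + 180) mod 360) − 180 = 40.7°.
Going east by 40.7° from +175.6° passes through 180° before reaching -143.7°.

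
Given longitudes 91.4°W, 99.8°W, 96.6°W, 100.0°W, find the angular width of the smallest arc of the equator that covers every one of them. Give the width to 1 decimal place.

8.6°

Sort the longitudes: -100.0°, -99.8°, -96.6°, -91.4°.
Eastward gaps between consecutive values (wrapping around): 0.2°, 3.2°, 5.2°, 351.4°.
Largest gap = 351.4° ⇒ minimal covering band is its complement: 360° − 351.4° = 8.6°.
Band runs from -100.0° eastward to -91.4°.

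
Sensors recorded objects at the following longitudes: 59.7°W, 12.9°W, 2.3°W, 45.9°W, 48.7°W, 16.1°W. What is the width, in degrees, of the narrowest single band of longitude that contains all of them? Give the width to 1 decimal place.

Sort the longitudes: -59.7°, -48.7°, -45.9°, -16.1°, -12.9°, -2.3°.
Eastward gaps between consecutive values (wrapping around): 11.0°, 2.8°, 29.8°, 3.2°, 10.6°, 302.6°.
Largest gap = 302.6° ⇒ minimal covering band is its complement: 360° − 302.6° = 57.4°.
Band runs from -59.7° eastward to -2.3°.

57.4°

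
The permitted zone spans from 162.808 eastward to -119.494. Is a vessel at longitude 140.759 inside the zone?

Band width going east from +162.808° to -119.494°: ((-119.494 − 162.808) mod 360) = 77.698°.
Offset of +140.759° east of the west edge: ((140.759 − 162.808) mod 360) = 337.951°.
337.951° > 77.698° ⇒ outside.

No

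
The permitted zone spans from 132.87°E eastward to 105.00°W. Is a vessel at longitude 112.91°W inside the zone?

Band width going east from +132.87° to -105.00°: ((-105.00 − 132.87) mod 360) = 122.13°.
Offset of -112.91° east of the west edge: ((-112.91 − 132.87) mod 360) = 114.22°.
114.22° ≤ 122.13° ⇒ inside.

Yes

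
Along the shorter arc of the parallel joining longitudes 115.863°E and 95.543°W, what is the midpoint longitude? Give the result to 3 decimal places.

Signed shortest Δλ from +115.863° to -95.543° is +148.594°.
Midpoint longitude = +115.863° + (+148.594°)/2 = +115.863° + 74.297° = +190.160°.
Normalise into (−180°, 180°]: -169.840°.
(The naïve average (+115.863 + -95.543)/2 = 10.16° is on the wrong side of the globe.)

169.840°W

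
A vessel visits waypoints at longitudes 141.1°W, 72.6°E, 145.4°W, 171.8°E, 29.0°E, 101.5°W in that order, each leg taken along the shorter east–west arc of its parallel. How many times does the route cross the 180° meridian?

Leg 1: -141.1° → +72.6°, shortest Δλ = -146.3° (west) — crosses 180°.
Leg 2: +72.6° → -145.4°, shortest Δλ = 142.0° (east) — crosses 180°.
Leg 3: -145.4° → +171.8°, shortest Δλ = -42.8° (west) — crosses 180°.
Leg 4: +171.8° → +29.0°, shortest Δλ = -142.8° (west) — does not cross 180°.
Leg 5: +29.0° → -101.5°, shortest Δλ = -130.5° (west) — does not cross 180°.
Total crossings: 3.

3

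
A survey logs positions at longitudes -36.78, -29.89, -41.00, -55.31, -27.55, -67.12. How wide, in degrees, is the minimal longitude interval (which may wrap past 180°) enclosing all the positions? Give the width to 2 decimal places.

39.57°

Sort the longitudes: -67.12°, -55.31°, -41.00°, -36.78°, -29.89°, -27.55°.
Eastward gaps between consecutive values (wrapping around): 11.81°, 14.31°, 4.22°, 6.89°, 2.34°, 320.43°.
Largest gap = 320.43° ⇒ minimal covering band is its complement: 360° − 320.43° = 39.57°.
Band runs from -67.12° eastward to -27.55°.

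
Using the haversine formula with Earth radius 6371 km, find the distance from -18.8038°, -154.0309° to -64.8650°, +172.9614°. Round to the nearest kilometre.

5674 km

Δλ = 172.9614 − -154.0309 = 326.9923°; wrapped into (−180°, 180°]: -33.0077°.
Δφ = -64.8650 − -18.8038 = -46.0612°.
a = sin²(Δφ/2) + cos φ₁ · cos φ₂ · sin²(Δλ/2) = 0.185504.
c = 2·atan2(√a, √(1−a)) = 0.89054 rad → d = 6371·c ≈ 5673.63 km.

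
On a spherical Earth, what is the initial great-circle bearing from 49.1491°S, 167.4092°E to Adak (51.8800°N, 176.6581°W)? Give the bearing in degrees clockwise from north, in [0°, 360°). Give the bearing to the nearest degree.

Δλ = -176.6581 − 167.4092 = -344.0673°; wrapped into (−180°, 180°]: 15.9327°.
θ = atan2( sin Δλ · cos φ₂ , cos φ₁ · sin φ₂ − sin φ₁ · cos φ₂ · cos Δλ )
  = atan2(0.16946, 0.96359) = 9.974° → normalised to [0°, 360°): 9.974°.

10°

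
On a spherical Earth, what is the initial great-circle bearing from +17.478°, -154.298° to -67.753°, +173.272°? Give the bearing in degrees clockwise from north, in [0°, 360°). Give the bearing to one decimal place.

191.7°

Δλ = 173.272 − -154.298 = 327.570°; wrapped into (−180°, 180°]: -32.430°.
θ = atan2( sin Δλ · cos φ₂ , cos φ₁ · sin φ₂ − sin φ₁ · cos φ₂ · cos Δλ )
  = atan2(-0.20303, -0.97880) = -168.281° → normalised to [0°, 360°): 191.719°.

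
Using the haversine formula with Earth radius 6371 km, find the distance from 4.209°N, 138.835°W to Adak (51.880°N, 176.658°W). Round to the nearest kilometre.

6343 km

Δλ = -176.658 − -138.835 = -37.823°.
Δφ = 51.880 − 4.209 = 47.671°.
a = sin²(Δφ/2) + cos φ₁ · cos φ₂ · sin²(Δλ/2) = 0.227977.
c = 2·atan2(√a, √(1−a)) = 0.99555 rad → d = 6371·c ≈ 6342.62 km.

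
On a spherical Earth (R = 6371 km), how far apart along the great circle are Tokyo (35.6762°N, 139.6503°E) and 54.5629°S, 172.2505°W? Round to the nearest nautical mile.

Δλ = -172.2505 − 139.6503 = -311.9008°; wrapped into (−180°, 180°]: 48.0992°.
Δφ = -54.5629 − 35.6762 = -90.2391°.
a = sin²(Δφ/2) + cos φ₁ · cos φ₂ · sin²(Δλ/2) = 0.580308.
c = 2·atan2(√a, √(1−a)) = 1.73211 rad → d = 6371·c ≈ 11035.29 km ≈ 5958.58 nmi.

5959 nmi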